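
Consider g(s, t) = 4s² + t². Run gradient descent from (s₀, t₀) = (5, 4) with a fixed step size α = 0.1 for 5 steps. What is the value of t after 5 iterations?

1.31072

∇g = (8s, 2t)
(s₁, t₁) = (5, 4) − 0.1·(40, 8) = (1, 3.2)
(s₂, t₂) = (1, 3.2) − 0.1·(8, 6.4) = (0.2, 2.56)
(s₃, t₃) = (0.2, 2.56) − 0.1·(1.6, 5.12) = (0.04, 2.048)
(s₄, t₄) = (0.04, 2.048) − 0.1·(0.32, 4.096) = (0.008, 1.6384)
(s₅, t₅) = (0.008, 1.6384) − 0.1·(0.064, 3.2768) = (0.0016, 1.31072)
t = 1.31072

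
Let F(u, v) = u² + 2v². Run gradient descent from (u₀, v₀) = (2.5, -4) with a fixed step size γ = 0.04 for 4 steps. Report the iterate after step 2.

∇F = (2u, 4v)
Step 1: at (2.5, -4), ∇F = (5, -16) → (2.5, -4) − 0.04·(5, -16) = (2.3, -3.36)
Step 2: at (2.3, -3.36), ∇F = (4.6, -13.44) → (2.3, -3.36) − 0.04·(4.6, -13.44) = (2.116, -2.8224)

(2.116, -2.8224)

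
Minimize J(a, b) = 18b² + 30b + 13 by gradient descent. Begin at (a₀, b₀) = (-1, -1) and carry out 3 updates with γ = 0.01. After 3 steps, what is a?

-1

∇J = (0, 36b + 30)
Step 1: at (-1, -1), ∇J = (0, -6) → (-1, -1) − 0.01·(0, -6) = (-1, -0.94)
Step 2: at (-1, -0.94), ∇J = (0, -3.84) → (-1, -0.94) − 0.01·(0, -3.84) = (-1, -0.9016)
Step 3: at (-1, -0.9016), ∇J = (0, -2.4576) → (-1, -0.9016) − 0.01·(0, -2.4576) = (-1, -0.877024)
a = -1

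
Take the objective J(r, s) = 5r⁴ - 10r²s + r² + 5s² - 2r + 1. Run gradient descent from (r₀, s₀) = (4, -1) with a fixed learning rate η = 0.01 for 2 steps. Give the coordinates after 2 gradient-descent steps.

∇J = (20r³ - 20rs + 2r - 2, -10r² + 10s)
Step 1: at (4, -1), ∇J = (1366, -170) → (4, -1) − 0.01·(1366, -170) = (-9.66, 0.7)
Step 2: at (-9.66, 0.7), ∇J = (-17914.65392, -926.156) → (-9.66, 0.7) − 0.01·(-17914.65392, -926.156) = (169.4865392, 9.96156)

(169.4865392, 9.96156)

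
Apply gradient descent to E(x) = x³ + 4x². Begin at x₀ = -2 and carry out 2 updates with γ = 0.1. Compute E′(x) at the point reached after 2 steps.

-5.152768

E′(x) = 3x² + 8x
x₁ = -2 − 0.1·(-4) = -1.6
x₂ = -1.6 − 0.1·(-5.12) = -1.088
E′(x) at (-1.088) = -5.152768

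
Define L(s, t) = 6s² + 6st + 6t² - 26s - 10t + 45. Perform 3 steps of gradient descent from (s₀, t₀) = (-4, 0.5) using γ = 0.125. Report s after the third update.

∇L = (12s + 6t - 26, 6s + 12t - 10)
Step 1: at (-4, 0.5), ∇L = (-71, -28) → (-4, 0.5) − 0.125·(-71, -28) = (4.875, 4)
Step 2: at (4.875, 4), ∇L = (56.5, 67.25) → (4.875, 4) − 0.125·(56.5, 67.25) = (-2.1875, -4.40625)
Step 3: at (-2.1875, -4.40625), ∇L = (-78.6875, -76) → (-2.1875, -4.40625) − 0.125·(-78.6875, -76) = (7.6484375, 5.09375)
s = 7.6484375

7.6484375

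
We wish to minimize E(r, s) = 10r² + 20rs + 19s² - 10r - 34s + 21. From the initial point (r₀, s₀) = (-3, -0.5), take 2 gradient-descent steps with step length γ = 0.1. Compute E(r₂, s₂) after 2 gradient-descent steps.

∇E = (20r + 20s - 10, 20r + 38s - 34)
Step 1: at (-3, -0.5), ∇E = (-80, -113) → (-3, -0.5) − 0.1·(-80, -113) = (5, 10.8)
Step 2: at (5, 10.8), ∇E = (306, 476.4) → (5, 10.8) − 0.1·(306, 476.4) = (-25.6, -36.84)
E(-25.6, -36.84) = 52731.7664

52731.7664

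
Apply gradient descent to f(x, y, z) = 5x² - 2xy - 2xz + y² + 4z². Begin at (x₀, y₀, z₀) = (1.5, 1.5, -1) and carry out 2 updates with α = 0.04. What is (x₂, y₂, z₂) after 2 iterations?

(0.6392, 1.4552, -0.3056)

∇f = (10x - 2y - 2z, -2x + 2y, -2x + 8z)
Step 1: at (1.5, 1.5, -1), ∇f = (14, 0, -11) → (1.5, 1.5, -1) − 0.04·(14, 0, -11) = (0.94, 1.5, -0.56)
Step 2: at (0.94, 1.5, -0.56), ∇f = (7.52, 1.12, -6.36) → (0.94, 1.5, -0.56) − 0.04·(7.52, 1.12, -6.36) = (0.6392, 1.4552, -0.3056)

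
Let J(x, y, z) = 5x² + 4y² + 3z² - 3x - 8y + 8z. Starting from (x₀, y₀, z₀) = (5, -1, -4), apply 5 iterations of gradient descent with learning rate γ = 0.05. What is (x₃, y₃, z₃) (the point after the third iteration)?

(0.8875, 0.568, -2.248)

∇J = (10x - 3, 8y - 8, 6z + 8)
Step 1: at (5, -1, -4), ∇J = (47, -16, -16) → (5, -1, -4) − 0.05·(47, -16, -16) = (2.65, -0.2, -3.2)
Step 2: at (2.65, -0.2, -3.2), ∇J = (23.5, -9.6, -11.2) → (2.65, -0.2, -3.2) − 0.05·(23.5, -9.6, -11.2) = (1.475, 0.28, -2.64)
Step 3: at (1.475, 0.28, -2.64), ∇J = (11.75, -5.76, -7.84) → (1.475, 0.28, -2.64) − 0.05·(11.75, -5.76, -7.84) = (0.8875, 0.568, -2.248)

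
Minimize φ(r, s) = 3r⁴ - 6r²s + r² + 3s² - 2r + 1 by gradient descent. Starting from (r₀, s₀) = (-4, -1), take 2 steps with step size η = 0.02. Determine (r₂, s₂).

∇φ = (12r³ - 12rs + 2r - 2, -6r² + 6s)
Step 1: at (-4, -1), ∇φ = (-826, -102) → (-4, -1) − 0.02·(-826, -102) = (12.52, 1.04)
Step 2: at (12.52, 1.04), ∇φ = (23416.970496, -934.2624) → (12.52, 1.04) − 0.02·(23416.970496, -934.2624) = (-455.81940992, 19.725248)

(-455.81940992, 19.725248)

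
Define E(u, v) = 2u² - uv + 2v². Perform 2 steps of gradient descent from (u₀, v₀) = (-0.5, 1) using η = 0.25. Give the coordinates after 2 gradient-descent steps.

(-0.03125, 0.0625)

∇E = (4u - v, -u + 4v)
Step 1: at (-0.5, 1), ∇E = (-3, 4.5) → (-0.5, 1) − 0.25·(-3, 4.5) = (0.25, -0.125)
Step 2: at (0.25, -0.125), ∇E = (1.125, -0.75) → (0.25, -0.125) − 0.25·(1.125, -0.75) = (-0.03125, 0.0625)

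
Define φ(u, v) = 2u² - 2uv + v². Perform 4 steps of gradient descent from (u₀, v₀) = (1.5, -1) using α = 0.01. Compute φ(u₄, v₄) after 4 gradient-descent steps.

∇φ = (4u - 2v, -2u + 2v)
(u₁, v₁) = (1.5, -1) − 0.01·(8, -5) = (1.42, -0.95)
(u₂, v₂) = (1.42, -0.95) − 0.01·(7.58, -4.74) = (1.3442, -0.9026)
(u₃, v₃) = (1.3442, -0.9026) − 0.01·(7.182, -4.4936) = (1.27238, -0.857664)
(u₄, v₄) = (1.27238, -0.857664) − 0.01·(6.804848, -4.260088) = (1.20433152, -0.81506312)
φ(1.20433152, -0.81506312) = 5.52836912212624

5.52836912212624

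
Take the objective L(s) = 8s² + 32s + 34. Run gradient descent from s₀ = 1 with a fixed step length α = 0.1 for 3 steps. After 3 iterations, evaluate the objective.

5.359232

L′(s) = 16s + 32
Step 1: L′(1) = 48; s₁ = 1 − 0.1·48 = -3.8
Step 2: L′(-3.8) = -28.8; s₂ = -3.8 − 0.1·(-28.8) = -0.92
Step 3: L′(-0.92) = 17.28; s₃ = -0.92 − 0.1·17.28 = -2.648
L(-2.648) = 5.359232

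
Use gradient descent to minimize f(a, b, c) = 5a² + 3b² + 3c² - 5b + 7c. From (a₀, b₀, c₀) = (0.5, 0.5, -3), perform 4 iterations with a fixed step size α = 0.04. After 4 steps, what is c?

∇f = (10a, 6b - 5, 6c + 7)
(a₁, b₁, c₁) = (0.5, 0.5, -3) − 0.04·(5, -2, -11) = (0.3, 0.58, -2.56)
(a₂, b₂, c₂) = (0.3, 0.58, -2.56) − 0.04·(3, -1.52, -8.36) = (0.18, 0.6408, -2.2256)
(a₃, b₃, c₃) = (0.18, 0.6408, -2.2256) − 0.04·(1.8, -1.1552, -6.3536) = (0.108, 0.687008, -1.971456)
(a₄, b₄, c₄) = (0.108, 0.687008, -1.971456) − 0.04·(1.08, -0.877952, -4.828736) = (0.0648, 0.72212608, -1.77830656)
c = -1.77830656

-1.77830656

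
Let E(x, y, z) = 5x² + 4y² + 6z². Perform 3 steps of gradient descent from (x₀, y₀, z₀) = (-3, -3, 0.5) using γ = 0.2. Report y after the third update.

∇E = (10x, 8y, 12z)
(x₁, y₁, z₁) = (-3, -3, 0.5) − 0.2·(-30, -24, 6) = (3, 1.8, -0.7)
(x₂, y₂, z₂) = (3, 1.8, -0.7) − 0.2·(30, 14.4, -8.4) = (-3, -1.08, 0.98)
(x₃, y₃, z₃) = (-3, -1.08, 0.98) − 0.2·(-30, -8.64, 11.76) = (3, 0.648, -1.372)
y = 0.648

0.648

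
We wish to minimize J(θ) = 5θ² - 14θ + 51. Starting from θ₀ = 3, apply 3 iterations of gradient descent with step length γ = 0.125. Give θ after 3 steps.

J′(θ) = 10θ - 14
Step 1: J′(3) = 16; θ₁ = 3 − 0.125·16 = 1
Step 2: J′(1) = -4; θ₂ = 1 − 0.125·(-4) = 1.5
Step 3: J′(1.5) = 1; θ₃ = 1.5 − 0.125·1 = 1.375

1.375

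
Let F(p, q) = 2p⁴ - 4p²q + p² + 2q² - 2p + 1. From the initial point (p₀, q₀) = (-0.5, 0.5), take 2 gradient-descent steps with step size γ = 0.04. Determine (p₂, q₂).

(-0.34451584, 0.414624)

∇F = (8p³ - 8pq + 2p - 2, -4p² + 4q)
Step 1: at (-0.5, 0.5), ∇F = (-2, 1) → (-0.5, 0.5) − 0.04·(-2, 1) = (-0.42, 0.46)
Step 2: at (-0.42, 0.46), ∇F = (-1.887104, 1.1344) → (-0.42, 0.46) − 0.04·(-1.887104, 1.1344) = (-0.34451584, 0.414624)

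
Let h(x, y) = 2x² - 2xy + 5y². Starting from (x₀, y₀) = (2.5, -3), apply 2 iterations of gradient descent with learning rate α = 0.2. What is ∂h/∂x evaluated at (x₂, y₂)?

∇h = (4x - 2y, -2x + 10y)
(x₁, y₁) = (2.5, -3) − 0.2·(16, -35) = (-0.7, 4)
(x₂, y₂) = (-0.7, 4) − 0.2·(-10.8, 41.4) = (1.46, -4.28)
∂h/∂x at (1.46, -4.28) = 14.4

14.4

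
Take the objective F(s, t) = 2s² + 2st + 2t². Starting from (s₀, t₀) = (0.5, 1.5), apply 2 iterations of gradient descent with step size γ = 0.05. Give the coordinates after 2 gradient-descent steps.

∇F = (4s + 2t, 2s + 4t)
(s₁, t₁) = (0.5, 1.5) − 0.05·(5, 7) = (0.25, 1.15)
(s₂, t₂) = (0.25, 1.15) − 0.05·(3.3, 5.1) = (0.085, 0.895)

(0.085, 0.895)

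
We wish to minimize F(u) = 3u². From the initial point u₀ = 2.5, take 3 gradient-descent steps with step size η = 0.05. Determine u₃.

0.8575

F′(u) = 6u
Step 1: F′(2.5) = 15; u₁ = 2.5 − 0.05·15 = 1.75
Step 2: F′(1.75) = 10.5; u₂ = 1.75 − 0.05·10.5 = 1.225
Step 3: F′(1.225) = 7.35; u₃ = 1.225 − 0.05·7.35 = 0.8575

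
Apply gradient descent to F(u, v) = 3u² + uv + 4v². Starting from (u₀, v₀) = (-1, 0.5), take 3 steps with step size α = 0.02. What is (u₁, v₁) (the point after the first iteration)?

(-0.89, 0.44)

∇F = (6u + v, u + 8v)
Step 1: at (-1, 0.5), ∇F = (-5.5, 3) → (-1, 0.5) − 0.02·(-5.5, 3) = (-0.89, 0.44)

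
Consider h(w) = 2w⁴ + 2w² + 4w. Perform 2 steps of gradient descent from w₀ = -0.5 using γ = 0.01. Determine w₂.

h′(w) = 8w³ + 4w + 4
w₁ = -0.5 − 0.01·1 = -0.51
w₂ = -0.51 − 0.01·0.898792 = -0.51898792

-0.51898792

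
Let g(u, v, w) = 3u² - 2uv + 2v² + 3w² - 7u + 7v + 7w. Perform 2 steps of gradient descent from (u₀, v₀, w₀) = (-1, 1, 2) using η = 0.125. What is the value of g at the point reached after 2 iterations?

∇g = (6u - 2v - 7, -2u + 4v + 7, 6w + 7)
Step 1: at (-1, 1, 2), ∇g = (-15, 13, 19) → (-1, 1, 2) − 0.125·(-15, 13, 19) = (0.875, -0.625, -0.375)
Step 2: at (0.875, -0.625, -0.375), ∇g = (-0.5, 2.75, 4.75) → (0.875, -0.625, -0.375) − 0.125·(-0.5, 2.75, 4.75) = (0.9375, -0.96875, -0.96875)
g(0.9375, -0.96875, -0.96875) = -10.9794921875

-10.9794921875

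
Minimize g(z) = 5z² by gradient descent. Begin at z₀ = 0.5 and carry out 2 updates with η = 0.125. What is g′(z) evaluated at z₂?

0.3125

g′(z) = 10z
z₁ = 0.5 − 0.125·5 = -0.125
z₂ = -0.125 − 0.125·(-1.25) = 0.03125
g′(z) at (0.03125) = 0.3125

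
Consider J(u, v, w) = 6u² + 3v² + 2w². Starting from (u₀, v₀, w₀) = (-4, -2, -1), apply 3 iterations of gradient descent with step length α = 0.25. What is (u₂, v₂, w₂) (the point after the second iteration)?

(-16, -0.5, 0)

∇J = (12u, 6v, 4w)
(u₁, v₁, w₁) = (-4, -2, -1) − 0.25·(-48, -12, -4) = (8, 1, 0)
(u₂, v₂, w₂) = (8, 1, 0) − 0.25·(96, 6, 0) = (-16, -0.5, 0)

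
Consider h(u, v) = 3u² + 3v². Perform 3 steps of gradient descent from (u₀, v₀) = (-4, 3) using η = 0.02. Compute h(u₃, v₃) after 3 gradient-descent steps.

34.8303065088

∇h = (6u, 6v)
Step 1: at (-4, 3), ∇h = (-24, 18) → (-4, 3) − 0.02·(-24, 18) = (-3.52, 2.64)
Step 2: at (-3.52, 2.64), ∇h = (-21.12, 15.84) → (-3.52, 2.64) − 0.02·(-21.12, 15.84) = (-3.0976, 2.3232)
Step 3: at (-3.0976, 2.3232), ∇h = (-18.5856, 13.9392) → (-3.0976, 2.3232) − 0.02·(-18.5856, 13.9392) = (-2.725888, 2.044416)
h(-2.725888, 2.044416) = 34.8303065088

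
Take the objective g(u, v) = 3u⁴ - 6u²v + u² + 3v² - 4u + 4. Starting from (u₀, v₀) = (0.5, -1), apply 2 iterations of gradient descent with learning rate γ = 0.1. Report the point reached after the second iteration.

∇g = (12u³ - 12uv + 2u - 4, -6u² + 6v)
Step 1: at (0.5, -1), ∇g = (4.5, -7.5) → (0.5, -1) − 0.1·(4.5, -7.5) = (0.05, -0.25)
Step 2: at (0.05, -0.25), ∇g = (-3.7485, -1.515) → (0.05, -0.25) − 0.1·(-3.7485, -1.515) = (0.42485, -0.0985)

(0.42485, -0.0985)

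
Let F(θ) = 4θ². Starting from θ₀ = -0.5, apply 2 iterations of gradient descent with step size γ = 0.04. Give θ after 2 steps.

F′(θ) = 8θ
Step 1: F′(-0.5) = -4; θ₁ = -0.5 − 0.04·(-4) = -0.34
Step 2: F′(-0.34) = -2.72; θ₂ = -0.34 − 0.04·(-2.72) = -0.2312

-0.2312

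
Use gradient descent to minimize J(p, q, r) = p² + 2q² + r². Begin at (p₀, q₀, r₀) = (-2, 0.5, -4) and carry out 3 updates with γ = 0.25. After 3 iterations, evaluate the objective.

∇J = (2p, 4q, 2r)
(p₁, q₁, r₁) = (-2, 0.5, -4) − 0.25·(-4, 2, -8) = (-1, 0, -2)
(p₂, q₂, r₂) = (-1, 0, -2) − 0.25·(-2, 0, -4) = (-0.5, 0, -1)
(p₃, q₃, r₃) = (-0.5, 0, -1) − 0.25·(-1, 0, -2) = (-0.25, 0, -0.5)
J(-0.25, 0, -0.5) = 0.3125

0.3125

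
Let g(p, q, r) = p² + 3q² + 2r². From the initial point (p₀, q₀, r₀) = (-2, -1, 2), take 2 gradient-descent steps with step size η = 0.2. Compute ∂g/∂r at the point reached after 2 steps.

0.32

∇g = (2p, 6q, 4r)
Step 1: at (-2, -1, 2), ∇g = (-4, -6, 8) → (-2, -1, 2) − 0.2·(-4, -6, 8) = (-1.2, 0.2, 0.4)
Step 2: at (-1.2, 0.2, 0.4), ∇g = (-2.4, 1.2, 1.6) → (-1.2, 0.2, 0.4) − 0.2·(-2.4, 1.2, 1.6) = (-0.72, -0.04, 0.08)
∂g/∂r at (-0.72, -0.04, 0.08) = 0.32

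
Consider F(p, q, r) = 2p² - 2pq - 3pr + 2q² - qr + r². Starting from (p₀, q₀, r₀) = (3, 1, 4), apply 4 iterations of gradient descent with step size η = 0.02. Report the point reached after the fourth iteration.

∇F = (4p - 2q - 3r, -2p + 4q - r, -3p - q + 2r)
(p₁, q₁, r₁) = (3, 1, 4) − 0.02·(-2, -6, -2) = (3.04, 1.12, 4.04)
(p₂, q₂, r₂) = (3.04, 1.12, 4.04) − 0.02·(-2.2, -5.64, -2.16) = (3.084, 1.2328, 4.0832)
(p₃, q₃, r₃) = (3.084, 1.2328, 4.0832) − 0.02·(-2.3792, -5.32, -2.3184) = (3.131584, 1.3392, 4.129568)
(p₄, q₄, r₄) = (3.131584, 1.3392, 4.129568) − 0.02·(-2.540768, -5.035936, -2.474816) = (3.18239936, 1.43991872, 4.17906432)

(3.18239936, 1.43991872, 4.17906432)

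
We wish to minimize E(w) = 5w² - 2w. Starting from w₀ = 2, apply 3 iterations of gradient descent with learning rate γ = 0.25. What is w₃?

E′(w) = 10w - 2
w₁ = 2 − 0.25·18 = -2.5
w₂ = -2.5 − 0.25·(-27) = 4.25
w₃ = 4.25 − 0.25·40.5 = -5.875

-5.875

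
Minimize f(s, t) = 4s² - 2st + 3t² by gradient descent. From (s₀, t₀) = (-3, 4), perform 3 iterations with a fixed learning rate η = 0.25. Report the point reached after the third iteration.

∇f = (8s - 2t, -2s + 6t)
Step 1: at (-3, 4), ∇f = (-32, 30) → (-3, 4) − 0.25·(-32, 30) = (5, -3.5)
Step 2: at (5, -3.5), ∇f = (47, -31) → (5, -3.5) − 0.25·(47, -31) = (-6.75, 4.25)
Step 3: at (-6.75, 4.25), ∇f = (-62.5, 39) → (-6.75, 4.25) − 0.25·(-62.5, 39) = (8.875, -5.5)

(8.875, -5.5)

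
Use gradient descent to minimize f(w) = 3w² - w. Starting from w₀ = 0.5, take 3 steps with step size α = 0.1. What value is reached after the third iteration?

f′(w) = 6w - 1
w₁ = 0.5 − 0.1·2 = 0.3
w₂ = 0.3 − 0.1·0.8 = 0.22
w₃ = 0.22 − 0.1·0.32 = 0.188

0.188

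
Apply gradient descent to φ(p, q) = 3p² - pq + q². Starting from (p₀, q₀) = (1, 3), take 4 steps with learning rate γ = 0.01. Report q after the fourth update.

2.80419531

∇φ = (6p - q, -p + 2q)
Step 1: at (1, 3), ∇φ = (3, 5) → (1, 3) − 0.01·(3, 5) = (0.97, 2.95)
Step 2: at (0.97, 2.95), ∇φ = (2.87, 4.93) → (0.97, 2.95) − 0.01·(2.87, 4.93) = (0.9413, 2.9007)
Step 3: at (0.9413, 2.9007), ∇φ = (2.7471, 4.8601) → (0.9413, 2.9007) − 0.01·(2.7471, 4.8601) = (0.913829, 2.852099)
Step 4: at (0.913829, 2.852099), ∇φ = (2.630875, 4.790369) → (0.913829, 2.852099) − 0.01·(2.630875, 4.790369) = (0.88752025, 2.80419531)
q = 2.80419531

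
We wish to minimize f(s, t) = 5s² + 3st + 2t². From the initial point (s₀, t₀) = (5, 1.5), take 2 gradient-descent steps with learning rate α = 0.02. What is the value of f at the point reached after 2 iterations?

55.0430396

∇f = (10s + 3t, 3s + 4t)
(s₁, t₁) = (5, 1.5) − 0.02·(54.5, 21) = (3.91, 1.08)
(s₂, t₂) = (3.91, 1.08) − 0.02·(42.34, 16.05) = (3.0632, 0.759)
f(3.0632, 0.759) = 55.0430396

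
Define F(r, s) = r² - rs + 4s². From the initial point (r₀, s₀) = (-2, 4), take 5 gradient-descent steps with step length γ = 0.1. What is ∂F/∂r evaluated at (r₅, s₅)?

-0.8775

∇F = (2r - s, -r + 8s)
(r₁, s₁) = (-2, 4) − 0.1·(-8, 34) = (-1.2, 0.6)
(r₂, s₂) = (-1.2, 0.6) − 0.1·(-3, 6) = (-0.9, 0)
(r₃, s₃) = (-0.9, 0) − 0.1·(-1.8, 0.9) = (-0.72, -0.09)
(r₄, s₄) = (-0.72, -0.09) − 0.1·(-1.35, 0) = (-0.585, -0.09)
(r₅, s₅) = (-0.585, -0.09) − 0.1·(-1.08, -0.135) = (-0.477, -0.0765)
∂F/∂r at (-0.477, -0.0765) = -0.8775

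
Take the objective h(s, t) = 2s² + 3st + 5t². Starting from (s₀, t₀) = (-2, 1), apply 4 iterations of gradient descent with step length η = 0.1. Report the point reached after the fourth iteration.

(-0.567, 0.2349)

∇h = (4s + 3t, 3s + 10t)
Step 1: at (-2, 1), ∇h = (-5, 4) → (-2, 1) − 0.1·(-5, 4) = (-1.5, 0.6)
Step 2: at (-1.5, 0.6), ∇h = (-4.2, 1.5) → (-1.5, 0.6) − 0.1·(-4.2, 1.5) = (-1.08, 0.45)
Step 3: at (-1.08, 0.45), ∇h = (-2.97, 1.26) → (-1.08, 0.45) − 0.1·(-2.97, 1.26) = (-0.783, 0.324)
Step 4: at (-0.783, 0.324), ∇h = (-2.16, 0.891) → (-0.783, 0.324) − 0.1·(-2.16, 0.891) = (-0.567, 0.2349)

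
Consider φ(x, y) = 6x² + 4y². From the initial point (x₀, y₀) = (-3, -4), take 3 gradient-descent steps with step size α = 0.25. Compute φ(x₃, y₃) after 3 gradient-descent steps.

3520

∇φ = (12x, 8y)
Step 1: at (-3, -4), ∇φ = (-36, -32) → (-3, -4) − 0.25·(-36, -32) = (6, 4)
Step 2: at (6, 4), ∇φ = (72, 32) → (6, 4) − 0.25·(72, 32) = (-12, -4)
Step 3: at (-12, -4), ∇φ = (-144, -32) → (-12, -4) − 0.25·(-144, -32) = (24, 4)
φ(24, 4) = 3520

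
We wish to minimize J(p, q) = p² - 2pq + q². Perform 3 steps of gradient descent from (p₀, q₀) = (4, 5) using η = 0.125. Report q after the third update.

∇J = (2p - 2q, -2p + 2q)
(p₁, q₁) = (4, 5) − 0.125·(-2, 2) = (4.25, 4.75)
(p₂, q₂) = (4.25, 4.75) − 0.125·(-1, 1) = (4.375, 4.625)
(p₃, q₃) = (4.375, 4.625) − 0.125·(-0.5, 0.5) = (4.4375, 4.5625)
q = 4.5625

4.5625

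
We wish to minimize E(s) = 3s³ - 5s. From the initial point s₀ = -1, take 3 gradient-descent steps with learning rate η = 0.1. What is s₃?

E′(s) = 9s² - 5
s₁ = -1 − 0.1·4 = -1.4
s₂ = -1.4 − 0.1·12.64 = -2.664
s₃ = -2.664 − 0.1·58.872064 = -8.5512064

-8.5512064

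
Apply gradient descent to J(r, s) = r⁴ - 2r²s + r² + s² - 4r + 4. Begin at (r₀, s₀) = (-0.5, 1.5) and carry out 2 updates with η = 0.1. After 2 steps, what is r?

0.08125

∇J = (4r³ - 4rs + 2r - 4, -2r² + 2s)
(r₁, s₁) = (-0.5, 1.5) − 0.1·(-2.5, 2.5) = (-0.25, 1.25)
(r₂, s₂) = (-0.25, 1.25) − 0.1·(-3.3125, 2.375) = (0.08125, 1.0125)
r = 0.08125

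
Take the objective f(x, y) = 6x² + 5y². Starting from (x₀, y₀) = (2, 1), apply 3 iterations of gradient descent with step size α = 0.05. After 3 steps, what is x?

∇f = (12x, 10y)
Step 1: at (2, 1), ∇f = (24, 10) → (2, 1) − 0.05·(24, 10) = (0.8, 0.5)
Step 2: at (0.8, 0.5), ∇f = (9.6, 5) → (0.8, 0.5) − 0.05·(9.6, 5) = (0.32, 0.25)
Step 3: at (0.32, 0.25), ∇f = (3.84, 2.5) → (0.32, 0.25) − 0.05·(3.84, 2.5) = (0.128, 0.125)
x = 0.128

0.128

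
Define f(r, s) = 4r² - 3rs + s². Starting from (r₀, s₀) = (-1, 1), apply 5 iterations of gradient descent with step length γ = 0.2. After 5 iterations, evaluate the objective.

∇f = (8r - 3s, -3r + 2s)
(r₁, s₁) = (-1, 1) − 0.2·(-11, 5) = (1.2, 0)
(r₂, s₂) = (1.2, 0) − 0.2·(9.6, -3.6) = (-0.72, 0.72)
(r₃, s₃) = (-0.72, 0.72) − 0.2·(-7.92, 3.6) = (0.864, 0)
(r₄, s₄) = (0.864, 0) − 0.2·(6.912, -2.592) = (-0.5184, 0.5184)
(r₅, s₅) = (-0.5184, 0.5184) − 0.2·(-5.7024, 2.592) = (0.62208, 0)
f(0.62208, 0) = 1.5479341056

1.5479341056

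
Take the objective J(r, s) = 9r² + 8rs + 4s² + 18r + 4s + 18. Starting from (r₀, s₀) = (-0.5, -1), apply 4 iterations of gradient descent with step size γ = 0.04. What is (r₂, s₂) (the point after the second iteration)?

(-0.6536, -0.4496)

∇J = (18r + 8s + 18, 8r + 8s + 4)
(r₁, s₁) = (-0.5, -1) − 0.04·(1, -8) = (-0.54, -0.68)
(r₂, s₂) = (-0.54, -0.68) − 0.04·(2.84, -5.76) = (-0.6536, -0.4496)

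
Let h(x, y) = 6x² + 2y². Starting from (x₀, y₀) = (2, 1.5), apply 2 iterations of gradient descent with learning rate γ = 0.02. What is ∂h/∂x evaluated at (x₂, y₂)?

13.8624

∇h = (12x, 4y)
(x₁, y₁) = (2, 1.5) − 0.02·(24, 6) = (1.52, 1.38)
(x₂, y₂) = (1.52, 1.38) − 0.02·(18.24, 5.52) = (1.1552, 1.2696)
∂h/∂x at (1.1552, 1.2696) = 13.8624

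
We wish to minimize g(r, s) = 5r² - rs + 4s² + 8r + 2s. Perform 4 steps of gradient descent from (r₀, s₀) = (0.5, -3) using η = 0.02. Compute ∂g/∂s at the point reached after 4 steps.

-10.53242568

∇g = (10r - s + 8, -r + 8s + 2)
(r₁, s₁) = (0.5, -3) − 0.02·(16, -22.5) = (0.18, -2.55)
(r₂, s₂) = (0.18, -2.55) − 0.02·(12.35, -18.58) = (-0.067, -2.1784)
(r₃, s₃) = (-0.067, -2.1784) − 0.02·(9.5084, -15.3602) = (-0.257168, -1.871196)
(r₄, s₄) = (-0.257168, -1.871196) − 0.02·(7.299516, -12.7124) = (-0.40315832, -1.616948)
∂g/∂s at (-0.40315832, -1.616948) = -10.53242568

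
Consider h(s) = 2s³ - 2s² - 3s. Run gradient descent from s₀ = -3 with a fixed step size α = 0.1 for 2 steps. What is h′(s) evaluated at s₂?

h′(s) = 6s² - 4s - 3
Step 1: h′(-3) = 63; s₁ = -3 − 0.1·63 = -9.3
Step 2: h′(-9.3) = 553.14; s₂ = -9.3 − 0.1·553.14 = -64.614
h′(s) at (-64.614) = 25305.269976

25305.269976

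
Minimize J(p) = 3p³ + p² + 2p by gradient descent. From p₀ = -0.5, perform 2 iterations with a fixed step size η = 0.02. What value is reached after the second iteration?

J′(p) = 9p² + 2p + 2
p₁ = -0.5 − 0.02·3.25 = -0.565
p₂ = -0.565 − 0.02·3.743025 = -0.6398605

-0.6398605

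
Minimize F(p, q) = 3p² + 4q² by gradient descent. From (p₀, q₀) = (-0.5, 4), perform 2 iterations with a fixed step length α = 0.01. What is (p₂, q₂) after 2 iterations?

(-0.4418, 3.3856)

∇F = (6p, 8q)
(p₁, q₁) = (-0.5, 4) − 0.01·(-3, 32) = (-0.47, 3.68)
(p₂, q₂) = (-0.47, 3.68) − 0.01·(-2.82, 29.44) = (-0.4418, 3.3856)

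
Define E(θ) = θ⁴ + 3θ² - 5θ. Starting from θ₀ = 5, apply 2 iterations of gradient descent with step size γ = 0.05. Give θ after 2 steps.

E′(θ) = 4θ³ + 6θ - 5
Step 1: E′(5) = 525; θ₁ = 5 − 0.05·525 = -21.25
Step 2: E′(-21.25) = -38515.3125; θ₂ = -21.25 − 0.05·(-38515.3125) = 1904.515625

1904.515625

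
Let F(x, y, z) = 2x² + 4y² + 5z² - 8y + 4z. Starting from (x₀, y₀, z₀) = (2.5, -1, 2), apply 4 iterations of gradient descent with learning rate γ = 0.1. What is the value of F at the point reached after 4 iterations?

∇F = (4x, 8y - 8, 10z + 4)
(x₁, y₁, z₁) = (2.5, -1, 2) − 0.1·(10, -16, 24) = (1.5, 0.6, -0.4)
(x₂, y₂, z₂) = (1.5, 0.6, -0.4) − 0.1·(6, -3.2, 0) = (0.9, 0.92, -0.4)
(x₃, y₃, z₃) = (0.9, 0.92, -0.4) − 0.1·(3.6, -0.64, 0) = (0.54, 0.984, -0.4)
(x₄, y₄, z₄) = (0.54, 0.984, -0.4) − 0.1·(2.16, -0.128, 0) = (0.324, 0.9968, -0.4)
F(0.324, 0.9968, -0.4) = -4.59000704

-4.59000704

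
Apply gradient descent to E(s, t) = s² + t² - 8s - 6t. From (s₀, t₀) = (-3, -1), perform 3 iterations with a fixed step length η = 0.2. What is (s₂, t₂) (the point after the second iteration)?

∇E = (2s - 8, 2t - 6)
Step 1: at (-3, -1), ∇E = (-14, -8) → (-3, -1) − 0.2·(-14, -8) = (-0.2, 0.6)
Step 2: at (-0.2, 0.6), ∇E = (-8.4, -4.8) → (-0.2, 0.6) − 0.2·(-8.4, -4.8) = (1.48, 1.56)

(1.48, 1.56)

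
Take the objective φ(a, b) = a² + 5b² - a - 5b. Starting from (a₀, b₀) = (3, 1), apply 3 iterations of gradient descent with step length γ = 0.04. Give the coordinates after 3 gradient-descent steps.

(2.44672, 0.608)

∇φ = (2a - 1, 10b - 5)
(a₁, b₁) = (3, 1) − 0.04·(5, 5) = (2.8, 0.8)
(a₂, b₂) = (2.8, 0.8) − 0.04·(4.6, 3) = (2.616, 0.68)
(a₃, b₃) = (2.616, 0.68) − 0.04·(4.232, 1.8) = (2.44672, 0.608)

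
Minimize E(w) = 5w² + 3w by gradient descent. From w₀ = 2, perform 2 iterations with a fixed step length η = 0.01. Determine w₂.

1.563

E′(w) = 10w + 3
w₁ = 2 − 0.01·23 = 1.77
w₂ = 1.77 − 0.01·20.7 = 1.563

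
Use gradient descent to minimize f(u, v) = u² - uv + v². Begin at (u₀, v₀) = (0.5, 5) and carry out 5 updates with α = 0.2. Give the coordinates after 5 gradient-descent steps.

(0.87808, 0.92416)

∇f = (2u - v, -u + 2v)
(u₁, v₁) = (0.5, 5) − 0.2·(-4, 9.5) = (1.3, 3.1)
(u₂, v₂) = (1.3, 3.1) − 0.2·(-0.5, 4.9) = (1.4, 2.12)
(u₃, v₃) = (1.4, 2.12) − 0.2·(0.68, 2.84) = (1.264, 1.552)
(u₄, v₄) = (1.264, 1.552) − 0.2·(0.976, 1.84) = (1.0688, 1.184)
(u₅, v₅) = (1.0688, 1.184) − 0.2·(0.9536, 1.2992) = (0.87808, 0.92416)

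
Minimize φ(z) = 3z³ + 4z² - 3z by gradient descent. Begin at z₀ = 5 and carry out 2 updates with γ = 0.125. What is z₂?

φ′(z) = 9z² + 8z - 3
z₁ = 5 − 0.125·262 = -27.75
z₂ = -27.75 − 0.125·6705.5625 = -865.9453125

-865.9453125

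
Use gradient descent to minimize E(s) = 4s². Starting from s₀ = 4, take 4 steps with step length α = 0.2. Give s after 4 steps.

0.5184

E′(s) = 8s
s₁ = 4 − 0.2·32 = -2.4
s₂ = -2.4 − 0.2·(-19.2) = 1.44
s₃ = 1.44 − 0.2·11.52 = -0.864
s₄ = -0.864 − 0.2·(-6.912) = 0.5184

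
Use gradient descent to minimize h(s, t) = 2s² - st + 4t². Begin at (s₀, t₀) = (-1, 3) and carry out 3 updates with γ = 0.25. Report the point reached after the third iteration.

(0.859375, -3.640625)

∇h = (4s - t, -s + 8t)
Step 1: at (-1, 3), ∇h = (-7, 25) → (-1, 3) − 0.25·(-7, 25) = (0.75, -3.25)
Step 2: at (0.75, -3.25), ∇h = (6.25, -26.75) → (0.75, -3.25) − 0.25·(6.25, -26.75) = (-0.8125, 3.4375)
Step 3: at (-0.8125, 3.4375), ∇h = (-6.6875, 28.3125) → (-0.8125, 3.4375) − 0.25·(-6.6875, 28.3125) = (0.859375, -3.640625)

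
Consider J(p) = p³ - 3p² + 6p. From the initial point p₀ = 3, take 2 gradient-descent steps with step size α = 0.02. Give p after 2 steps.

2.4666

J′(p) = 3p² - 6p + 6
p₁ = 3 − 0.02·15 = 2.7
p₂ = 2.7 − 0.02·11.67 = 2.4666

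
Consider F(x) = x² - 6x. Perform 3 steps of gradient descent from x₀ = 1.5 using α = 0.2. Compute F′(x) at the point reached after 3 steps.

F′(x) = 2x - 6
x₁ = 1.5 − 0.2·(-3) = 2.1
x₂ = 2.1 − 0.2·(-1.8) = 2.46
x₃ = 2.46 − 0.2·(-1.08) = 2.676
F′(x) at (2.676) = -0.648

-0.648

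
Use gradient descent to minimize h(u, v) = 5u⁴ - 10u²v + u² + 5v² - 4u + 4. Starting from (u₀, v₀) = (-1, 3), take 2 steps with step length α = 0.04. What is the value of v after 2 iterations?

3.54784

∇h = (20u³ - 20uv + 2u - 4, -10u² + 10v)
(u₁, v₁) = (-1, 3) − 0.04·(34, 20) = (-2.36, 2.2)
(u₂, v₂) = (-2.36, 2.2) − 0.04·(-167.76512, -33.696) = (4.3506048, 3.54784)
v = 3.54784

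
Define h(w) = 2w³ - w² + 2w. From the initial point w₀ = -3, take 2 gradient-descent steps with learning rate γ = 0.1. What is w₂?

h′(w) = 6w² - 2w + 2
Step 1: h′(-3) = 62; w₁ = -3 − 0.1·62 = -9.2
Step 2: h′(-9.2) = 528.24; w₂ = -9.2 − 0.1·528.24 = -62.024

-62.024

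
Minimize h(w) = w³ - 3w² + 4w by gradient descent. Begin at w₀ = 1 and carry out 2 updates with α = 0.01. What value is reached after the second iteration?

0.979997

h′(w) = 3w² - 6w + 4
w₁ = 1 − 0.01·1 = 0.99
w₂ = 0.99 − 0.01·1.0003 = 0.979997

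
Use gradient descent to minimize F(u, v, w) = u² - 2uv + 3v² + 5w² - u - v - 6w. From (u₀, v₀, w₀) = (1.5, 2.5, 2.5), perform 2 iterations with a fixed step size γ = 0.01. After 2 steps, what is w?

∇F = (2u - 2v - 1, -2u + 6v - 1, 10w - 6)
Step 1: at (1.5, 2.5, 2.5), ∇F = (-3, 11, 19) → (1.5, 2.5, 2.5) − 0.01·(-3, 11, 19) = (1.53, 2.39, 2.31)
Step 2: at (1.53, 2.39, 2.31), ∇F = (-2.72, 10.28, 17.1) → (1.53, 2.39, 2.31) − 0.01·(-2.72, 10.28, 17.1) = (1.5572, 2.2872, 2.139)
w = 2.139

2.139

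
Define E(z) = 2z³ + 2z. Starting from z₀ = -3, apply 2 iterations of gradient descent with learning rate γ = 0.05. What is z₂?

-15.992

E′(z) = 6z² + 2
z₁ = -3 − 0.05·56 = -5.8
z₂ = -5.8 − 0.05·203.84 = -15.992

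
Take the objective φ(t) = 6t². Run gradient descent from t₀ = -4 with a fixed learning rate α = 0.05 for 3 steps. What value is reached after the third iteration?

φ′(t) = 12t
Step 1: φ′(-4) = -48; t₁ = -4 − 0.05·(-48) = -1.6
Step 2: φ′(-1.6) = -19.2; t₂ = -1.6 − 0.05·(-19.2) = -0.64
Step 3: φ′(-0.64) = -7.68; t₃ = -0.64 − 0.05·(-7.68) = -0.256

-0.256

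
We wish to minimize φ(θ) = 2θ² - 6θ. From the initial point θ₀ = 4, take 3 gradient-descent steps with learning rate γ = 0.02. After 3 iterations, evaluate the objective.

φ′(θ) = 4θ - 6
Step 1: φ′(4) = 10; θ₁ = 4 − 0.02·10 = 3.8
Step 2: φ′(3.8) = 9.2; θ₂ = 3.8 − 0.02·9.2 = 3.616
Step 3: φ′(3.616) = 8.464; θ₃ = 3.616 − 0.02·8.464 = 3.44672
φ(3.44672) = 3.0794375168

3.0794375168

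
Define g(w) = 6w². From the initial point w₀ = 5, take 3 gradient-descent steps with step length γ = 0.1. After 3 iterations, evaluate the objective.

g′(w) = 12w
w₁ = 5 − 0.1·60 = -1
w₂ = -1 − 0.1·(-12) = 0.2
w₃ = 0.2 − 0.1·2.4 = -0.04
g(-0.04) = 0.0096

0.0096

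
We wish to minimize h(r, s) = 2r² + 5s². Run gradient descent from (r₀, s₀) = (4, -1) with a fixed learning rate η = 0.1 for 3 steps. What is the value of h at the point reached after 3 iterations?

1.492992

∇h = (4r, 10s)
(r₁, s₁) = (4, -1) − 0.1·(16, -10) = (2.4, 0)
(r₂, s₂) = (2.4, 0) − 0.1·(9.6, 0) = (1.44, 0)
(r₃, s₃) = (1.44, 0) − 0.1·(5.76, 0) = (0.864, 0)
h(0.864, 0) = 1.492992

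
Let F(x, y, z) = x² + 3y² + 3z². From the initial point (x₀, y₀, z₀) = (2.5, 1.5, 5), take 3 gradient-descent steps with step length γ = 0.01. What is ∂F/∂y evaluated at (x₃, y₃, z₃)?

7.475256

∇F = (2x, 6y, 6z)
(x₁, y₁, z₁) = (2.5, 1.5, 5) − 0.01·(5, 9, 30) = (2.45, 1.41, 4.7)
(x₂, y₂, z₂) = (2.45, 1.41, 4.7) − 0.01·(4.9, 8.46, 28.2) = (2.401, 1.3254, 4.418)
(x₃, y₃, z₃) = (2.401, 1.3254, 4.418) − 0.01·(4.802, 7.9524, 26.508) = (2.35298, 1.245876, 4.15292)
∂F/∂y at (2.35298, 1.245876, 4.15292) = 7.475256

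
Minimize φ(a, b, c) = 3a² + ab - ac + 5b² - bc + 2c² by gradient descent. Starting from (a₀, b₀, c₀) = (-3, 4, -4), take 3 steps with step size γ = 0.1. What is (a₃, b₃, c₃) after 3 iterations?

(-0.564, -0.057, -1.059)

∇φ = (6a + b - c, a + 10b - c, -a - b + 4c)
Step 1: at (-3, 4, -4), ∇φ = (-10, 41, -17) → (-3, 4, -4) − 0.1·(-10, 41, -17) = (-2, -0.1, -2.3)
Step 2: at (-2, -0.1, -2.3), ∇φ = (-9.8, -0.7, -7.1) → (-2, -0.1, -2.3) − 0.1·(-9.8, -0.7, -7.1) = (-1.02, -0.03, -1.59)
Step 3: at (-1.02, -0.03, -1.59), ∇φ = (-4.56, 0.27, -5.31) → (-1.02, -0.03, -1.59) − 0.1·(-4.56, 0.27, -5.31) = (-0.564, -0.057, -1.059)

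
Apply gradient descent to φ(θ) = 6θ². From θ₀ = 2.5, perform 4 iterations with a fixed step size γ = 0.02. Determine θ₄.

φ′(θ) = 12θ
Step 1: φ′(2.5) = 30; θ₁ = 2.5 − 0.02·30 = 1.9
Step 2: φ′(1.9) = 22.8; θ₂ = 1.9 − 0.02·22.8 = 1.444
Step 3: φ′(1.444) = 17.328; θ₃ = 1.444 − 0.02·17.328 = 1.09744
Step 4: φ′(1.09744) = 13.16928; θ₄ = 1.09744 − 0.02·13.16928 = 0.8340544

0.8340544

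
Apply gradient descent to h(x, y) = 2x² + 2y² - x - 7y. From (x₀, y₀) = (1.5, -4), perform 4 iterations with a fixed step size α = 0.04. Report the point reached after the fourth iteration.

∇h = (4x - 1, 4y - 7)
Step 1: at (1.5, -4), ∇h = (5, -23) → (1.5, -4) − 0.04·(5, -23) = (1.3, -3.08)
Step 2: at (1.3, -3.08), ∇h = (4.2, -19.32) → (1.3, -3.08) − 0.04·(4.2, -19.32) = (1.132, -2.3072)
Step 3: at (1.132, -2.3072), ∇h = (3.528, -16.2288) → (1.132, -2.3072) − 0.04·(3.528, -16.2288) = (0.99088, -1.658048)
Step 4: at (0.99088, -1.658048), ∇h = (2.96352, -13.632192) → (0.99088, -1.658048) − 0.04·(2.96352, -13.632192) = (0.8723392, -1.11276032)

(0.8723392, -1.11276032)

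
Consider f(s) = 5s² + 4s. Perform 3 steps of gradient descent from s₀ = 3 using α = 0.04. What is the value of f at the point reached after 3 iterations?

1.8967168

f′(s) = 10s + 4
Step 1: f′(3) = 34; s₁ = 3 − 0.04·34 = 1.64
Step 2: f′(1.64) = 20.4; s₂ = 1.64 − 0.04·20.4 = 0.824
Step 3: f′(0.824) = 12.24; s₃ = 0.824 − 0.04·12.24 = 0.3344
f(0.3344) = 1.8967168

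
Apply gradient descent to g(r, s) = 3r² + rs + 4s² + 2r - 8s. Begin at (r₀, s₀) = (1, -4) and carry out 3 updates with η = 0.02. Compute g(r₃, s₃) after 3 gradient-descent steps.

33.893432279552

∇g = (6r + s + 2, r + 8s - 8)
Step 1: at (1, -4), ∇g = (4, -39) → (1, -4) − 0.02·(4, -39) = (0.92, -3.22)
Step 2: at (0.92, -3.22), ∇g = (4.3, -32.84) → (0.92, -3.22) − 0.02·(4.3, -32.84) = (0.834, -2.5632)
Step 3: at (0.834, -2.5632), ∇g = (4.4408, -27.6716) → (0.834, -2.5632) − 0.02·(4.4408, -27.6716) = (0.745184, -2.009768)
g(0.745184, -2.009768) = 33.893432279552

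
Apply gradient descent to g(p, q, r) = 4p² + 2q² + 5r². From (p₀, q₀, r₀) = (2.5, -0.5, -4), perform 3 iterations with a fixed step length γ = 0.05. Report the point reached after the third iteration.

(0.54, -0.256, -0.5)

∇g = (8p, 4q, 10r)
Step 1: at (2.5, -0.5, -4), ∇g = (20, -2, -40) → (2.5, -0.5, -4) − 0.05·(20, -2, -40) = (1.5, -0.4, -2)
Step 2: at (1.5, -0.4, -2), ∇g = (12, -1.6, -20) → (1.5, -0.4, -2) − 0.05·(12, -1.6, -20) = (0.9, -0.32, -1)
Step 3: at (0.9, -0.32, -1), ∇g = (7.2, -1.28, -10) → (0.9, -0.32, -1) − 0.05·(7.2, -1.28, -10) = (0.54, -0.256, -0.5)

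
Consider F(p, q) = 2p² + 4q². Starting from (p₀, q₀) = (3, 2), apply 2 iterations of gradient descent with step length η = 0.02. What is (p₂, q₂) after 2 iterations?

∇F = (4p, 8q)
Step 1: at (3, 2), ∇F = (12, 16) → (3, 2) − 0.02·(12, 16) = (2.76, 1.68)
Step 2: at (2.76, 1.68), ∇F = (11.04, 13.44) → (2.76, 1.68) − 0.02·(11.04, 13.44) = (2.5392, 1.4112)

(2.5392, 1.4112)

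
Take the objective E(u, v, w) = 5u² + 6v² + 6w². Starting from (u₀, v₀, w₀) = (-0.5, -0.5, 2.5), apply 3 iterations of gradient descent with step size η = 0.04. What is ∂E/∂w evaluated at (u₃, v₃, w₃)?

∇E = (10u, 12v, 12w)
Step 1: at (-0.5, -0.5, 2.5), ∇E = (-5, -6, 30) → (-0.5, -0.5, 2.5) − 0.04·(-5, -6, 30) = (-0.3, -0.26, 1.3)
Step 2: at (-0.3, -0.26, 1.3), ∇E = (-3, -3.12, 15.6) → (-0.3, -0.26, 1.3) − 0.04·(-3, -3.12, 15.6) = (-0.18, -0.1352, 0.676)
Step 3: at (-0.18, -0.1352, 0.676), ∇E = (-1.8, -1.6224, 8.112) → (-0.18, -0.1352, 0.676) − 0.04·(-1.8, -1.6224, 8.112) = (-0.108, -0.070304, 0.35152)
∂E/∂w at (-0.108, -0.070304, 0.35152) = 4.21824

4.21824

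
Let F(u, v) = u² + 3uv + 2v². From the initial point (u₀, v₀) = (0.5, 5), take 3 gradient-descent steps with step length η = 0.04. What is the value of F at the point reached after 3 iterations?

10.129552457728

∇F = (2u + 3v, 3u + 4v)
Step 1: at (0.5, 5), ∇F = (16, 21.5) → (0.5, 5) − 0.04·(16, 21.5) = (-0.14, 4.14)
Step 2: at (-0.14, 4.14), ∇F = (12.14, 16.14) → (-0.14, 4.14) − 0.04·(12.14, 16.14) = (-0.6256, 3.4944)
Step 3: at (-0.6256, 3.4944), ∇F = (9.232, 12.1008) → (-0.6256, 3.4944) − 0.04·(9.232, 12.1008) = (-0.99488, 3.010368)
F(-0.99488, 3.010368) = 10.129552457728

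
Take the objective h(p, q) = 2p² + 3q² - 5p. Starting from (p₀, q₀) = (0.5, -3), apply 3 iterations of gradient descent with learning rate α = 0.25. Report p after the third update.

1.25

∇h = (4p - 5, 6q)
(p₁, q₁) = (0.5, -3) − 0.25·(-3, -18) = (1.25, 1.5)
(p₂, q₂) = (1.25, 1.5) − 0.25·(0, 9) = (1.25, -0.75)
(p₃, q₃) = (1.25, -0.75) − 0.25·(0, -4.5) = (1.25, 0.375)
p = 1.25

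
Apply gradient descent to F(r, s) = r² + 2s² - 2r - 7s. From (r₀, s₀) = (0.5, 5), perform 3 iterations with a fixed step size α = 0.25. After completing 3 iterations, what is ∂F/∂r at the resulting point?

-0.125

∇F = (2r - 2, 4s - 7)
(r₁, s₁) = (0.5, 5) − 0.25·(-1, 13) = (0.75, 1.75)
(r₂, s₂) = (0.75, 1.75) − 0.25·(-0.5, 0) = (0.875, 1.75)
(r₃, s₃) = (0.875, 1.75) − 0.25·(-0.25, 0) = (0.9375, 1.75)
∂F/∂r at (0.9375, 1.75) = -0.125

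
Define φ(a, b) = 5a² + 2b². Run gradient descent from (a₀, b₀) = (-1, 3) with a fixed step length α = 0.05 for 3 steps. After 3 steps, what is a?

∇φ = (10a, 4b)
(a₁, b₁) = (-1, 3) − 0.05·(-10, 12) = (-0.5, 2.4)
(a₂, b₂) = (-0.5, 2.4) − 0.05·(-5, 9.6) = (-0.25, 1.92)
(a₃, b₃) = (-0.25, 1.92) − 0.05·(-2.5, 7.68) = (-0.125, 1.536)
a = -0.125

-0.125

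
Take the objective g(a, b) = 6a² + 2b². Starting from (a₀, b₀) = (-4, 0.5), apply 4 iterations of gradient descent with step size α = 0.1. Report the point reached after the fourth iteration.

(-0.0064, 0.0648)

∇g = (12a, 4b)
(a₁, b₁) = (-4, 0.5) − 0.1·(-48, 2) = (0.8, 0.3)
(a₂, b₂) = (0.8, 0.3) − 0.1·(9.6, 1.2) = (-0.16, 0.18)
(a₃, b₃) = (-0.16, 0.18) − 0.1·(-1.92, 0.72) = (0.032, 0.108)
(a₄, b₄) = (0.032, 0.108) − 0.1·(0.384, 0.432) = (-0.0064, 0.0648)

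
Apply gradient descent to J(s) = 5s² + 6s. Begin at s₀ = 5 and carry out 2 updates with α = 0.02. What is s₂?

2.984

J′(s) = 10s + 6
Step 1: J′(5) = 56; s₁ = 5 − 0.02·56 = 3.88
Step 2: J′(3.88) = 44.8; s₂ = 3.88 − 0.02·44.8 = 2.984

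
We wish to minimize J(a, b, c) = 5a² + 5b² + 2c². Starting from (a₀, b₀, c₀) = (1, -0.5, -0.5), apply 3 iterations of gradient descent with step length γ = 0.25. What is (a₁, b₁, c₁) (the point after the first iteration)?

(-1.5, 0.75, 0)

∇J = (10a, 10b, 4c)
(a₁, b₁, c₁) = (1, -0.5, -0.5) − 0.25·(10, -5, -2) = (-1.5, 0.75, 0)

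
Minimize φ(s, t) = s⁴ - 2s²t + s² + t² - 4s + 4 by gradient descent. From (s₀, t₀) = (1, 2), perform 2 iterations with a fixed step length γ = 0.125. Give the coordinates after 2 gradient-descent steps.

(0.6640625, 2.078125)

∇φ = (4s³ - 4st + 2s - 4, -2s² + 2t)
Step 1: at (1, 2), ∇φ = (-6, 2) → (1, 2) − 0.125·(-6, 2) = (1.75, 1.75)
Step 2: at (1.75, 1.75), ∇φ = (8.6875, -2.625) → (1.75, 1.75) − 0.125·(8.6875, -2.625) = (0.6640625, 2.078125)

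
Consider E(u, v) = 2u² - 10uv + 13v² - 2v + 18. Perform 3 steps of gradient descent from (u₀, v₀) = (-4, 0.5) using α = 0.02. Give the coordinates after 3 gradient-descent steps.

(-3.310912, -1.083808)

∇E = (4u - 10v, -10u + 26v - 2)
(u₁, v₁) = (-4, 0.5) − 0.02·(-21, 51) = (-3.58, -0.52)
(u₂, v₂) = (-3.58, -0.52) − 0.02·(-9.12, 20.28) = (-3.3976, -0.9256)
(u₃, v₃) = (-3.3976, -0.9256) − 0.02·(-4.3344, 7.9104) = (-3.310912, -1.083808)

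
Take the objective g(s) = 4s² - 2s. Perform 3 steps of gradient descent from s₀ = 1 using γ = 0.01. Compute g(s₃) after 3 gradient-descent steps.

1.114298753024

g′(s) = 8s - 2
Step 1: g′(1) = 6; s₁ = 1 − 0.01·6 = 0.94
Step 2: g′(0.94) = 5.52; s₂ = 0.94 − 0.01·5.52 = 0.8848
Step 3: g′(0.8848) = 5.0784; s₃ = 0.8848 − 0.01·5.0784 = 0.834016
g(0.834016) = 1.114298753024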